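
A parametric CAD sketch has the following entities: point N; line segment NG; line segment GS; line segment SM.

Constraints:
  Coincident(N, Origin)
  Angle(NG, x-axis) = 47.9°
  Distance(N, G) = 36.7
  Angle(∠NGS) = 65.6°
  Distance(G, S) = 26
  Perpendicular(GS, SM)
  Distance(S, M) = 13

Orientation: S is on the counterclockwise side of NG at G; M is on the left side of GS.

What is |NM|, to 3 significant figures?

23.1

∠NGS = 65.6°, so GS runs at 47.9° + (180° − 65.6°) = 162° from the x-axis; with |GS| = 26.0, S = G + 26.0·(cos 162°, sin 162°) = (-0.165, 35.1). GS is perpendicular to SM; with |SM| = 13.0 on the left of GS, M = S + 13.0·(-0.304, -0.953) = (-4.12, 22.8). Then |NM| = |M − N| = 23.1.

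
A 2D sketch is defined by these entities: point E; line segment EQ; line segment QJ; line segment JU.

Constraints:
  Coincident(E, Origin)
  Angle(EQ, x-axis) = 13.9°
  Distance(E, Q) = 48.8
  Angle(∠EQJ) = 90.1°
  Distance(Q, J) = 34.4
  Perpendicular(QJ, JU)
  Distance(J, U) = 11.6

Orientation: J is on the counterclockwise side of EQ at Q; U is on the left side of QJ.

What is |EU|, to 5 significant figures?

50.725

∠EQJ = 90.1°, so QJ runs at 13.9° + (180° − 90.1°) = 103.80° from the x-axis; with |QJ| = 34.4, J = Q + 34.4·(cos 103.80°, sin 103.80°) = (39.165, 45.130). QJ ⟂ JU; with |JU| = 11.6 on the left of QJ, U = J + 11.6·(-0.97113, -0.23853) = (27.900, 42.363). Then |EU| = |U − E| = 50.725.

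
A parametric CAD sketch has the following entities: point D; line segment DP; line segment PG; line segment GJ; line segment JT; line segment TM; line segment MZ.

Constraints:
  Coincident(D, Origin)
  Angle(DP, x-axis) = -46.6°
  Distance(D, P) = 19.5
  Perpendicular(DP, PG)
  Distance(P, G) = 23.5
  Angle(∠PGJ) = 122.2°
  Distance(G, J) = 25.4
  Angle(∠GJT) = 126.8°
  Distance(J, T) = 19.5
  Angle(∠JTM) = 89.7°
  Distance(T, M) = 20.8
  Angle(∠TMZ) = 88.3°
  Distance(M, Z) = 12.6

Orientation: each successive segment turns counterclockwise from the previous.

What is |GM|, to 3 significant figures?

34.6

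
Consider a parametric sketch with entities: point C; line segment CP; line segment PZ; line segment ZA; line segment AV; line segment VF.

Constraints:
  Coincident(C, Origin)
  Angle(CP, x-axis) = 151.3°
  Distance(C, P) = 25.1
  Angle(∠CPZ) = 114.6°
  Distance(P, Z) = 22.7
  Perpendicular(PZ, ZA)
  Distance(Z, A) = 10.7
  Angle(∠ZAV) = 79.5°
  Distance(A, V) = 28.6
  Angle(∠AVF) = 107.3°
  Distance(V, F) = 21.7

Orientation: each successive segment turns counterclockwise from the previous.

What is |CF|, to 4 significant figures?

38.96

∠ZAV = 79.5° gives AV at 47.20° from the x-axis; with |AV| = 28.6, V = (-14.39, 10.89). ∠AVF = 107.3° gives VF at 119.9° from the x-axis; with |VF| = 21.7, F = (-25.21, 29.70). Then |CF| = |F − C| = 38.96.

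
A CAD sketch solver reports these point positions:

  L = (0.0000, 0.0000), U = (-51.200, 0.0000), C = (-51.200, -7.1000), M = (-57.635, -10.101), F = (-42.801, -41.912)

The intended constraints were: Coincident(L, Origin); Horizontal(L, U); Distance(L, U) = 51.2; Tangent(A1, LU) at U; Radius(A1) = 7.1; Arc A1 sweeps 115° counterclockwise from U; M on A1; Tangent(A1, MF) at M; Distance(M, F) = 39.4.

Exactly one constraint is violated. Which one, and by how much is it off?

Distance(M, F) = 39.4 — off by 4.30.

L = (0.00, 0.00) ✓; L.y = 0.00, U.y = 0.00 ✓; |LU| = 51.20 ✓; ∠(CU, UL) = 90.00° ✓; |CU| = 7.100 ✓; bearing(C→M) − bearing(C→U) = 115.0° ✓; |CM| = 7.100 ✓; ∠(CM, MF) = 90.00° ✓; |MF| = 35.10 ✗.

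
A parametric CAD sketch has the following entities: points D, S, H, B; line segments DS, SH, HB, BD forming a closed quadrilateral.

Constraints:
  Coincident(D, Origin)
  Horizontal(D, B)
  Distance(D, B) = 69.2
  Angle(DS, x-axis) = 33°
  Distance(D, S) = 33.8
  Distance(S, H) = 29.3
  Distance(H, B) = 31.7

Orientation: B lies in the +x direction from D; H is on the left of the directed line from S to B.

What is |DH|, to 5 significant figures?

62.733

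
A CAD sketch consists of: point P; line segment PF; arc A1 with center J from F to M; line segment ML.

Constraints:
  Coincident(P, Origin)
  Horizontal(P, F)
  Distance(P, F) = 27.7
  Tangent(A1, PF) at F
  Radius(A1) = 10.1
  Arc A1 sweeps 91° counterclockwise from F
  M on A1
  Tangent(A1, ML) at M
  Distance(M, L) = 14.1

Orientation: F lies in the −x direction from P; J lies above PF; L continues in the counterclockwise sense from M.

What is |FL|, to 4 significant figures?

26.29

P is at the origin; PF is horizontal with |PF| = 27.7 and F on the −x side, so F = (-27.70, 0.000). Tangency of A1 to PF means the radius JF is perpendicular to PF, so J = F + (0, 10.1) = (-27.70, 10.10). On A1, F sits at bearing -90° from J; a 91° counterclockwise sweep puts M at bearing 1°, so M = J + 10.1·(cos 1°, sin 1°) = (-17.60, 10.28). Tangency of A1 to ML means the radius JM is perpendicular to ML, so ML runs along (−sin 1°, cos 1°); with |ML| = 14.1, L = (-17.85, 24.37). Then |FL| = |L − F| = 26.29.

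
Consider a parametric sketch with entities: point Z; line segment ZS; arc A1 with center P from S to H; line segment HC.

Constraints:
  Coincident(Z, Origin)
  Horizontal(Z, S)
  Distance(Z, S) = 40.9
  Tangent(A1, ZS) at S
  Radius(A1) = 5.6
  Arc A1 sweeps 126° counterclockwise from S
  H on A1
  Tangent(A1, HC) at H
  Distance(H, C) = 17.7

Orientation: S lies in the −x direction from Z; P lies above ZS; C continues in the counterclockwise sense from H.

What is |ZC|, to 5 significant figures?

52.216

Z is at the origin; Z and S share the same y with |ZS| = 40.9 and S on the −x side, so S = (-40.900, 0.0000). Since A1 is tangent to ZS there, PS ⟂ ZS, so P = S + (0, 5.6) = (-40.900, 5.6000). On A1, S sits at bearing -90° from P; a 126° counterclockwise sweep puts H at bearing 36°, so H = P + 5.6·(cos 36°, sin 36°) = (-36.370, 8.8916). The tangent condition forces PH to be normal to HC, so HC runs along (−sin 36°, cos 36°); with |HC| = 17.7, C = (-46.773, 23.211). Then |ZC| = |C − Z| = 52.216.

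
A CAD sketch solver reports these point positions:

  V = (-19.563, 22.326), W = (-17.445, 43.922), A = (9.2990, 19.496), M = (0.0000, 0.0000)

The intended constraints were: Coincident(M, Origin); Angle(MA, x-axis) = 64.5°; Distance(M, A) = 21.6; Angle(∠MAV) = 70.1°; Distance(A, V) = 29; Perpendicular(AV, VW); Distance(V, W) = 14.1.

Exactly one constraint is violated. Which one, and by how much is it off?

Distance(V, W) = 14.1 — off by 7.60.

M = (0.00, 0.00) ✓; MA at 64.50° ✓; |MA| = 21.60 ✓; ∠MAV = 70.10° ✓; |AV| = 29.00 ✓; ∠(AV, VW) = 90.00° ✓; |VW| = 21.70 ✗.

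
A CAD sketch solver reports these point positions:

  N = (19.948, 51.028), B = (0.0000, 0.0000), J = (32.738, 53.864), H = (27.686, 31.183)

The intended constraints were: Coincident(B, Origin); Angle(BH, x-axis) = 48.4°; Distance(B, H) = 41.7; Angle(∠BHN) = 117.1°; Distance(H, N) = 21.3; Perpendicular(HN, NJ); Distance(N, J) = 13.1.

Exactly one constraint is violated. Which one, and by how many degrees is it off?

Perpendicular(HN, NJ) — off by 8.80°.

B = (0.00, 0.00) ✓; BH at 48.40° ✓; |BH| = 41.70 ✓; ∠BHN = 117.1° ✓; |HN| = 21.30 ✓; ∠(HN, NJ) = 98.80° ✗; |NJ| = 13.10 ✓.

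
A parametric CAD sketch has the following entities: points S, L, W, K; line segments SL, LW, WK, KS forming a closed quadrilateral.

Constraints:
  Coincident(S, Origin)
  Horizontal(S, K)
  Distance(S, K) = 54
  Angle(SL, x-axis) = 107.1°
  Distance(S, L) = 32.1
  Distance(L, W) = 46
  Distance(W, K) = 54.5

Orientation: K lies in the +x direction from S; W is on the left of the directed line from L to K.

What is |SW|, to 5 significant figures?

59.528

Checks: |LW| = 46.00 ✓; |WK| = 54.50 ✓.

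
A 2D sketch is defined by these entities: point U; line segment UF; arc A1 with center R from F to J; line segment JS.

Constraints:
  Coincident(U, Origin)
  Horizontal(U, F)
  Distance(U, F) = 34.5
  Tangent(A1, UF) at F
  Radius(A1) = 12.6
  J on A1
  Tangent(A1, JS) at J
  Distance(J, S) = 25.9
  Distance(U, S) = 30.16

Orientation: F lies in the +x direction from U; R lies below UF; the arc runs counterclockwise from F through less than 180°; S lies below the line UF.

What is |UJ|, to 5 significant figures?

24.473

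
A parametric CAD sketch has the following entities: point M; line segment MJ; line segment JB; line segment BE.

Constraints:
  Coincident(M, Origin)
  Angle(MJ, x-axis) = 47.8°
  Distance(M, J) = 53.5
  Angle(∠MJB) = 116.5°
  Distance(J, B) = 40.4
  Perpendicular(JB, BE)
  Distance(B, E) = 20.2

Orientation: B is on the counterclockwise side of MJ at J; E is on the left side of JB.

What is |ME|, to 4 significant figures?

69.98

M is at the origin; MJ runs at 47.8° with length 53.5, so J = 53.5·(cos 47.8°, sin 47.8°) = (35.94, 39.63). ∠MJB = 116.5°, so JB runs at 47.8° + (180° − 116.5°) = 111.3° from the x-axis; with |JB| = 40.4, B = J + 40.4·(cos 111.3°, sin 111.3°) = (21.26, 77.27). JB ⟂ BE; with |BE| = 20.2 on the left of JB, E = B + 20.2·(-0.9317, -0.3633) = (2.442, 69.94). Then |ME| = |E − M| = 69.98.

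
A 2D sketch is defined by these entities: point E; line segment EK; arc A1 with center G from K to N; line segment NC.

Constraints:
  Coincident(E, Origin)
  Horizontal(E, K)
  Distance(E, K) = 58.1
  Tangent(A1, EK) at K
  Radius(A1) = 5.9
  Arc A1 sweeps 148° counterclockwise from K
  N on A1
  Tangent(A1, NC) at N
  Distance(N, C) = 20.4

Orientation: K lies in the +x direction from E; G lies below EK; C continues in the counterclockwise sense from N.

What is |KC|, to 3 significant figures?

25.9

On A1, K sits at bearing 90° from G; a 148° counterclockwise sweep puts N at bearing 238°, so N = G + 5.9·(cos 238°, sin 238°) = (55.0, -10.9). A1 meets NC tangentially, so GN is at right angles to NC, so NC runs along (−sin 238°, cos 238°); with |NC| = 20.4, C = (72.3, -21.7). Then |KC| = |C − K| = 25.9.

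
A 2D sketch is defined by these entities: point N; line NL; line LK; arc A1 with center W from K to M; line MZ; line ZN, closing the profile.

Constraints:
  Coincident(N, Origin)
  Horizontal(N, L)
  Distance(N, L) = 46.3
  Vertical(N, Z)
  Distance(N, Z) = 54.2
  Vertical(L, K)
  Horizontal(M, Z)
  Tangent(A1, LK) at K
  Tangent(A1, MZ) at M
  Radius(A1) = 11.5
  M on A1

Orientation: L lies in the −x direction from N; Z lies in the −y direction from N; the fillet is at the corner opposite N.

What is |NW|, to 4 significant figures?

55.08

N is at the origin; N and L share the same y with |NL| = 46.3 and L on the −x side, so L = (-46.30, 0.000). N and Z share the same x with |NZ| = 54.2 and Z on the −y side, so Z = (0.000, -54.20). The virtual corner opposite N is at (-46.30, -54.20). The tangent condition forces WK to be normal to LK and the tangent condition forces WM to be normal to MZ, with radius 11.5, so the center W sits 11.5 in from both sides at W = (-34.80, -42.70). Then |NW| = |W − N| = 55.08.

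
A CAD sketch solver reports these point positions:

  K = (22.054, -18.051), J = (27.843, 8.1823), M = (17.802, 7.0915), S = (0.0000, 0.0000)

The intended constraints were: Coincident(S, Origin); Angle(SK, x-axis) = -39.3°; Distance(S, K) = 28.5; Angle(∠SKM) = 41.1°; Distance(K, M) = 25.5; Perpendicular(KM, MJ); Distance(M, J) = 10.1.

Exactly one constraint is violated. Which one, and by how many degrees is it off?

Perpendicular(KM, MJ) — off by 3.40°.

S = (0.00, 0.00) ✓; SK at -39.30° ✓; |SK| = 28.50 ✓; ∠SKM = 41.10° ✓; |KM| = 25.50 ✓; ∠(KM, MJ) = 93.40° ✗; |MJ| = 10.10 ✓.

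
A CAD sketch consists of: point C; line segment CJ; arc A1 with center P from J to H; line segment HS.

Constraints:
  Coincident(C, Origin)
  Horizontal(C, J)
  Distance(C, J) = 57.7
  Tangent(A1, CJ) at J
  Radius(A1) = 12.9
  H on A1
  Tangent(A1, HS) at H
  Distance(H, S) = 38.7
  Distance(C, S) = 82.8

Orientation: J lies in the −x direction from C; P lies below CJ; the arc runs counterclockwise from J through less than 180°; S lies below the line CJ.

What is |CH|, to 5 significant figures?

72.017

C is at the origin; C and J share the same y with |CJ| = 57.7 and J on the −x side, so J = (-57.700, 0.0000). Tangency of A1 to CJ means the radius PJ is perpendicular to CJ, so P = J + (0, -12.9) = (-57.700, -12.900). Since PH ⟂ HS (tangency), |PS| = √(12.9² + 38.7²) = 40.793 regardless of where H sits on A1. So S lies on both circle(C, 82.8) and circle(P, 40.793); the below-CJ intersection is S = (-63.365, -53.298). H is the foot of the tangent from S: H = (-70.386, -15.240).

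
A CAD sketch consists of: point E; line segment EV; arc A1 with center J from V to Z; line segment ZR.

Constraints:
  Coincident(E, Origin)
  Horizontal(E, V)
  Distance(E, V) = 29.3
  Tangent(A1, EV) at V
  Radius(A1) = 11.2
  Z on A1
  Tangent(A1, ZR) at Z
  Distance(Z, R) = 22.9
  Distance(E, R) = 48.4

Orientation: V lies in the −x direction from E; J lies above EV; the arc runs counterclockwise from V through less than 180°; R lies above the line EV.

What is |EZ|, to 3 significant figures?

26.1

Checks: |JV| = 11.20 ✓; |JZ| = 11.20 ✓; ∠(JZ, ZR) = 90.00° ✓; |ZR| = 22.90 ✓; |ER| = 48.40 ✓.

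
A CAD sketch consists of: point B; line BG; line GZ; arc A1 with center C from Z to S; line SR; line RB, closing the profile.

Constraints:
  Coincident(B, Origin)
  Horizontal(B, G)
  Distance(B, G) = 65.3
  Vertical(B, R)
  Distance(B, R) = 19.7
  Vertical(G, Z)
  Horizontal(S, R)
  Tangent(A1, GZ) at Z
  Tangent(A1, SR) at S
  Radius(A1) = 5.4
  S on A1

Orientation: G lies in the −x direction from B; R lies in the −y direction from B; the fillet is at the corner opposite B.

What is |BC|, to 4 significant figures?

61.58

B is at the origin; BG is horizontal with |BG| = 65.3 and G on the −x side, so G = (-65.30, 0.000). BR is vertical with |BR| = 19.7 and R on the −y side, so R = (0.000, -19.70). The virtual corner opposite B is at (-65.30, -19.70). Tangency of A1 to GZ means the radius CZ is perpendicular to GZ and since A1 is tangent to SR there, CS ⟂ SR, with radius 5.4, so the center C sits 5.4 in from both sides at C = (-59.90, -14.30). Then |BC| = |C − B| = 61.58.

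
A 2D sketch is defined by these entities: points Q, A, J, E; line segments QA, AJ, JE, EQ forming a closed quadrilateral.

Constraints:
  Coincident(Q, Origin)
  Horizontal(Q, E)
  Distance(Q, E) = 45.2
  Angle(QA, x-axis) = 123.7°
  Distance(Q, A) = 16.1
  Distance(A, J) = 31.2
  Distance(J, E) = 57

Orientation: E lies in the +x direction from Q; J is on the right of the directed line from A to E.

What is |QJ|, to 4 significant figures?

19.93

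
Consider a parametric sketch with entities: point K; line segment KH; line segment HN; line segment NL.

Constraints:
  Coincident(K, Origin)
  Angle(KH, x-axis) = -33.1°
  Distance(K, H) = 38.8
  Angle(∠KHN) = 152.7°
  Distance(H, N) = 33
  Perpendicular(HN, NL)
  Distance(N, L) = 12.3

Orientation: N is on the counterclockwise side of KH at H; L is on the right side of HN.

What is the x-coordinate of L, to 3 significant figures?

64.1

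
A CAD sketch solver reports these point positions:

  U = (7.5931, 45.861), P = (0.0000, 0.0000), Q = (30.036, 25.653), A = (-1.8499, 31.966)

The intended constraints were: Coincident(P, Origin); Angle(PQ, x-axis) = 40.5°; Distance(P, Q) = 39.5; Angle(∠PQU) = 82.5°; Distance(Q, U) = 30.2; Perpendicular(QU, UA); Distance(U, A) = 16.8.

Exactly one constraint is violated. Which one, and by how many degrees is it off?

Perpendicular(QU, UA) — off by 7.80°.

P = (0.00, 0.00) ✓; PQ at 40.50° ✓; |PQ| = 39.50 ✓; ∠PQU = 82.50° ✓; |QU| = 30.20 ✓; ∠(QU, UA) = 97.80° ✗; |UA| = 16.80 ✓.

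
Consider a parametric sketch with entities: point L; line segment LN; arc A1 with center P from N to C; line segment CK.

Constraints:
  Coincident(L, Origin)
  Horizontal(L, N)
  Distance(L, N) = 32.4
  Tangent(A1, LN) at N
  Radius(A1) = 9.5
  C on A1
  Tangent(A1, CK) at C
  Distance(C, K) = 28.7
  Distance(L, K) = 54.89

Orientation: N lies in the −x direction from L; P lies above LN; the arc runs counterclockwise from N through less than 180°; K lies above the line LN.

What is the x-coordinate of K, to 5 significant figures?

-38.518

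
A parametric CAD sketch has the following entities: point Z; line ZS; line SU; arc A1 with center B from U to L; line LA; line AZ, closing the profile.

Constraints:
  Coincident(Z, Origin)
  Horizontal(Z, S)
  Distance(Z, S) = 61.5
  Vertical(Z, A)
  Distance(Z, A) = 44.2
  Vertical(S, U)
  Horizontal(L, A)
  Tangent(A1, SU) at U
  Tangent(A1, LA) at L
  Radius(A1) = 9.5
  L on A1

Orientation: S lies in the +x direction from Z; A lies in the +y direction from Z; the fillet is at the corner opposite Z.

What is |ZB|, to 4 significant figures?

62.51

Z is at the origin; ZS is horizontal with |ZS| = 61.5 and S on the +x side, so S = (61.50, 0.000). ZA is vertical with |ZA| = 44.2 and A on the +y side, so A = (0.000, 44.20). The virtual corner opposite Z is at (61.50, 44.20). The tangent condition forces BU to be normal to SU and tangency of A1 to LA means the radius BL is perpendicular to LA, with radius 9.5, so the center B sits 9.5 in from both sides at B = (52.00, 34.70). Then |ZB| = |B − Z| = 62.51.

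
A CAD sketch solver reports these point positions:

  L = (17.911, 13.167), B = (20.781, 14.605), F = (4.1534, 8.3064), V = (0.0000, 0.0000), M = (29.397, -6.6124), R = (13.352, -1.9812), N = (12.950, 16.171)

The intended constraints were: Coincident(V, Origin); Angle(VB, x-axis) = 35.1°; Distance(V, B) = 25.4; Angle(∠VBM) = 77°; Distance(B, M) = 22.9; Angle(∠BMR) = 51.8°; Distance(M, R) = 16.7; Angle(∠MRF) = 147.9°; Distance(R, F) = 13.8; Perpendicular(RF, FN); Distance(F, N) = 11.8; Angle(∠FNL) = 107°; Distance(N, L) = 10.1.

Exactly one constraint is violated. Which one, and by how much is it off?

Distance(N, L) = 10.1 — off by 4.30.

V = (0.00, 0.00) ✓; VB at 35.10° ✓; |VB| = 25.40 ✓; ∠VBM = 77.00° ✓; |BM| = 22.90 ✓; ∠BMR = 51.80° ✓; |MR| = 16.70 ✓; ∠MRF = 147.9° ✓; |RF| = 13.80 ✓; ∠(RF, FN) = 90.00° ✓; |FN| = 11.80 ✓; ∠FNL = 107.0° ✓; |NL| = 5.800 ✗.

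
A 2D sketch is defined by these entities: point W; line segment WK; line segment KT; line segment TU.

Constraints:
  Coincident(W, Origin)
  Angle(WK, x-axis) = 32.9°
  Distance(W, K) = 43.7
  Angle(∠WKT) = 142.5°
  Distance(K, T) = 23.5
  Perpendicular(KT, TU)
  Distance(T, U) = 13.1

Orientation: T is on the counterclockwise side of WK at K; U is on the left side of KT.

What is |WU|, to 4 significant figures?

59.72

∠WKT = 142.5°, so KT runs at 32.9° + (180° − 142.5°) = 70.40° from the x-axis; with |KT| = 23.5, T = K + 23.5·(cos 70.40°, sin 70.40°) = (44.57, 45.88). The perpendicularity gives TU at right angles to KT; with |TU| = 13.1 on the left of KT, U = T + 13.1·(-0.9421, 0.3355) = (32.23, 50.27). Then |WU| = |U − W| = 59.72.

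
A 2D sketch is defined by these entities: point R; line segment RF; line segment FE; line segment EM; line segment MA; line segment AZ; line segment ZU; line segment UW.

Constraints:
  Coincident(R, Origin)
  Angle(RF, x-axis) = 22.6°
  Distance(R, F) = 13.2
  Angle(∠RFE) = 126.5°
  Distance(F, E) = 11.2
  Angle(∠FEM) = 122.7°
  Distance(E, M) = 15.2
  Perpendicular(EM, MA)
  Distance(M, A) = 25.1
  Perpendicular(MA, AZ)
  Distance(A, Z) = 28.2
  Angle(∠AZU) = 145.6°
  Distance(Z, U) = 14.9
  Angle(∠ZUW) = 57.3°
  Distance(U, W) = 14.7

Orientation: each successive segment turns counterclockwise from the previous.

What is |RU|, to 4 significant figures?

24.46

R is at the origin; RF runs at 22.6° with length 13.2, so F = (12.19, 5.073). ∠RFE = 126.5° gives FE at 76.10° from the x-axis; with |FE| = 11.2, E = (14.88, 15.94). ∠FEM = 122.7° gives EM at 133.4° from the x-axis; with |EM| = 15.2, M = (4.433, 26.99). EM is perpendicular to MA, so MA runs at -136.6°; with |MA| = 25.1, A = (-13.80, 9.743). MA is perpendicular to AZ, so AZ runs at -46.60°; with |AZ| = 28.2, Z = (5.572, -10.75). ∠AZU = 145.6° gives ZU at -12.20° from the x-axis; with |ZU| = 14.9, U = (20.14, -13.90). Then |RU| = |U − R| = 24.46.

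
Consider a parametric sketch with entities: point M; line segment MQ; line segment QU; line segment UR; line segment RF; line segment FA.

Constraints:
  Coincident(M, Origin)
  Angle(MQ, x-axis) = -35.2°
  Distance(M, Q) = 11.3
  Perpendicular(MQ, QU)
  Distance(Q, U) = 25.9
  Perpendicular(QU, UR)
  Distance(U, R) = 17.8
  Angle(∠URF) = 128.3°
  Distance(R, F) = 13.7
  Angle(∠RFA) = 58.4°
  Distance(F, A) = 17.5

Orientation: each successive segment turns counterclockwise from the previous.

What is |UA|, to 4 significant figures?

15.59

∠URF = 128.3° gives RF at -163.5° from the x-axis; with |RF| = 13.7, F = (-3.518, 21.02). ∠RFA = 58.4° gives FA at -41.90° from the x-axis; with |FA| = 17.5, A = (9.508, 9.333). Then |UA| = |A − U| = 15.59.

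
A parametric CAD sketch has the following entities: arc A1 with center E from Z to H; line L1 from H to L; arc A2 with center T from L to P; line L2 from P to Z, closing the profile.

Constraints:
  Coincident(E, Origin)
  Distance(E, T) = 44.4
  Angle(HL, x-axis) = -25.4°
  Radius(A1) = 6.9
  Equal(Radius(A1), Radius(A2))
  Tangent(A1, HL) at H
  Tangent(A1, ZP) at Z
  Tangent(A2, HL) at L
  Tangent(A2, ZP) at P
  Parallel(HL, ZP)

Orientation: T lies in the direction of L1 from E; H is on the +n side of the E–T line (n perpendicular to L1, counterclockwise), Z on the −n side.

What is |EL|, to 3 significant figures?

44.9

The slot axis is L1's direction at -25.4°, so u = (cos -25.4°, sin -25.4°) = (0.903, -0.429) and n = (−sin -25.4°, cos -25.4°) = (0.429, 0.903). E is at the origin and T lies 44.4 along u from E, so T = 44.4·u = (40.1, -19.0). Tangency of A1 to both parallel lines with radius 6.9 puts H and Z at E ± 6.9·n: H = (2.96, 6.23), Z = (-2.96, -6.23). Equal radii place L and P the same way about T: L = T + 6.9·n = (43.1, -12.8), P = T − 6.9·n = (37.1, -25.3). Then |EL| = |L − E| = 44.9.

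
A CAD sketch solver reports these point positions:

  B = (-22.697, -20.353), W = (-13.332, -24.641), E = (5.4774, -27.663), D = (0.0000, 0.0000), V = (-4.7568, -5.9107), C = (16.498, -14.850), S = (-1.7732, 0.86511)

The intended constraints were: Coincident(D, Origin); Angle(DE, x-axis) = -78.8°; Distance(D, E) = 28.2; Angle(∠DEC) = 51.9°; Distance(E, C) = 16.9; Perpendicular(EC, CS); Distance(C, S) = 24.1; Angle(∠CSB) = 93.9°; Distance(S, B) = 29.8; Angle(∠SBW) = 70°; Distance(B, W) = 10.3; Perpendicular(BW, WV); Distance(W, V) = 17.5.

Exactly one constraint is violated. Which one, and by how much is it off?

Distance(W, V) = 17.5 — off by 3.10.

D = (0.00, 0.00) ✓; DE at -78.80° ✓; |DE| = 28.20 ✓; ∠DEC = 51.90° ✓; |EC| = 16.90 ✓; ∠(EC, CS) = 90.00° ✓; |CS| = 24.10 ✓; ∠CSB = 93.90° ✓; |SB| = 29.80 ✓; ∠SBW = 70.00° ✓; |BW| = 10.30 ✓; ∠(BW, WV) = 90.00° ✓; |WV| = 20.60 ✗.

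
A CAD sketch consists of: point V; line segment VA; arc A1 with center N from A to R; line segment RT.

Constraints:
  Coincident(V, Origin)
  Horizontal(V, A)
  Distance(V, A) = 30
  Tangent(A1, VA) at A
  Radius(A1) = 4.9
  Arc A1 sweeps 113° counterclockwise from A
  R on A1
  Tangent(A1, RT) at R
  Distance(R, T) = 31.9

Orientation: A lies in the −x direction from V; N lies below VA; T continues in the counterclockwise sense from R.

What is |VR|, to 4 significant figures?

35.18

V is at the origin; V and A share the same y with |VA| = 30.0 and A on the −x side, so A = (-30.00, 0.000). Since A1 is tangent to VA there, NA ⟂ VA, so N = A + (0, -4.9) = (-30.00, -4.900). On A1, A sits at bearing 90° from N; a 113° counterclockwise sweep puts R at bearing 203°, so R = N + 4.9·(cos 203°, sin 203°) = (-34.51, -6.815). Then |VR| = |R − V| = 35.18.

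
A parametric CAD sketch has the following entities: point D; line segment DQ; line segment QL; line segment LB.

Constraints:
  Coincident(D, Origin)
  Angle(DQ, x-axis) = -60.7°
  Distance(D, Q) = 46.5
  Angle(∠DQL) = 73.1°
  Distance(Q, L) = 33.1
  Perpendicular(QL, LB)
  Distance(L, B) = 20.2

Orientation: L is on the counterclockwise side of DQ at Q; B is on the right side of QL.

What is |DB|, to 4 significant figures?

67.59

∠DQL = 73.1°, so QL runs at -60.7° + (180° − 73.1°) = 46.20° from the x-axis; with |QL| = 33.1, L = Q + 33.1·(cos 46.20°, sin 46.20°) = (45.67, -16.66). QL is perpendicular to LB; with |LB| = 20.2 on the right of QL, B = L + 20.2·(0.7218, -0.6921) = (60.25, -30.64). Then |DB| = |B − D| = 67.59.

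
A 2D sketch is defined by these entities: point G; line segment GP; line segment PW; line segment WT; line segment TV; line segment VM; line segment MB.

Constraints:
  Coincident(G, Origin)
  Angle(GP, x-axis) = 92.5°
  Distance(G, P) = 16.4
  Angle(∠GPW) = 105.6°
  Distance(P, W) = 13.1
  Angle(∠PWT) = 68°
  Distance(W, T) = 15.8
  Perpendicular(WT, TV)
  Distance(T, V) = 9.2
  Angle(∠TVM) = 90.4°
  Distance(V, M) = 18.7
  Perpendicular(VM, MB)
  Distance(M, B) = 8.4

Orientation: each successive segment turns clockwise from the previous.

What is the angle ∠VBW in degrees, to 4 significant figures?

41.26°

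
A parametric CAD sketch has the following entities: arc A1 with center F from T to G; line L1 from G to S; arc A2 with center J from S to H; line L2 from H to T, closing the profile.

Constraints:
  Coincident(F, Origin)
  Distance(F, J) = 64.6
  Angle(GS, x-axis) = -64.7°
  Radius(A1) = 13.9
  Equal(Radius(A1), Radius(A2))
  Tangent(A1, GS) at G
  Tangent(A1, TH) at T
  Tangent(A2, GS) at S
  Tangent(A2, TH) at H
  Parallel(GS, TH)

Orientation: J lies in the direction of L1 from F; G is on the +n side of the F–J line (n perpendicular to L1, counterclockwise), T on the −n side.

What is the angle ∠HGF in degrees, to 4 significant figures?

66.72°

The slot axis is L1's direction at -64.7°, so u = (cos -64.7°, sin -64.7°) = (0.4274, -0.9041) and n = (−sin -64.7°, cos -64.7°) = (0.9041, 0.4274). F is at the origin and J lies 64.6 along u from F, so J = 64.6·u = (27.61, -58.40). Tangency of A1 to both parallel lines with radius 13.9 puts G and T at F ± 13.9·n: G = (12.57, 5.940), T = (-12.57, -5.940). Equal radii place S and H the same way about J: S = J + 13.9·n = (40.17, -52.46), H = J − 13.9·n = (15.04, -64.34). Then cos ∠HGF = GH·GF / (|GH||GF|), giving 66.72°.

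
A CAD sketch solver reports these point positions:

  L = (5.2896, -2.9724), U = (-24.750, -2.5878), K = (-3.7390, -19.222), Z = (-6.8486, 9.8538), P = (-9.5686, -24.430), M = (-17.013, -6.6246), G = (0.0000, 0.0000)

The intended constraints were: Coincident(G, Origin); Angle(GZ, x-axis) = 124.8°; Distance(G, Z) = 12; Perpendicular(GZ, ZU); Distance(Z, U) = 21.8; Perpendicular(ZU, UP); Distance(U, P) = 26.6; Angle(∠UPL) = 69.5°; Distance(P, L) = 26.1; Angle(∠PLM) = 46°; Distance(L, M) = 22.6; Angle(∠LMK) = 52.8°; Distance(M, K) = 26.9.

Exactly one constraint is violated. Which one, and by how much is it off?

Distance(M, K) = 26.9 — off by 8.60.

G = (0.00, 0.00) ✓; GZ at 124.8° ✓; |GZ| = 12.00 ✓; ∠(GZ, ZU) = 90.00° ✓; |ZU| = 21.80 ✓; ∠(ZU, UP) = 90.00° ✓; |UP| = 26.60 ✓; ∠UPL = 69.50° ✓; |PL| = 26.10 ✓; ∠PLM = 46.00° ✓; |LM| = 22.60 ✓; ∠LMK = 52.80° ✓; |MK| = 18.30 ✗.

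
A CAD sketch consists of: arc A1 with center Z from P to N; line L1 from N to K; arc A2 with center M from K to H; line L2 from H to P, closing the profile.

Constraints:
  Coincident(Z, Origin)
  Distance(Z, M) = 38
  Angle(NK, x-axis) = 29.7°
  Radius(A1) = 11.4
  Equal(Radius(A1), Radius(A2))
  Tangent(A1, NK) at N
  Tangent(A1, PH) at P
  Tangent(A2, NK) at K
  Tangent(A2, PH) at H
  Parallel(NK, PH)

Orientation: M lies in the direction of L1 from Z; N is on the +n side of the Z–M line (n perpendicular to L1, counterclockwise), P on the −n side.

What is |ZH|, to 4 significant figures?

39.67

The slot axis is L1's direction at 29.7°, so u = (cos 29.7°, sin 29.7°) = (0.8686, 0.4955) and n = (−sin 29.7°, cos 29.7°) = (-0.4955, 0.8686). Z is at the origin and M lies 38.0 along u from Z, so M = 38.0·u = (33.01, 18.83). Tangency of A1 to both parallel lines with radius 11.4 puts N and P at Z ± 11.4·n: N = (-5.648, 9.902), P = (5.648, -9.902). Equal radii place K and H the same way about M: K = M + 11.4·n = (27.36, 28.73), H = M − 11.4·n = (38.66, 8.925). Then |ZH| = |H − Z| = 39.67.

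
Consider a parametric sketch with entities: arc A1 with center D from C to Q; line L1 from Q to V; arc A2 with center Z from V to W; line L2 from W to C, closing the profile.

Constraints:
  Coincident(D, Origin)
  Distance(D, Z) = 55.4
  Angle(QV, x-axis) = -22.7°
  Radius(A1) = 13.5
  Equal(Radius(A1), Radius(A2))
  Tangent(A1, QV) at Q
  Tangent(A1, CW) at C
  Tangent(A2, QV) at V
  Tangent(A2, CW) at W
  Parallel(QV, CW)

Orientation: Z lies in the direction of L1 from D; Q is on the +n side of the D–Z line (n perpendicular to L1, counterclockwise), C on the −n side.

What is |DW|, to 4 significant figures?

57.02

The slot axis is L1's direction at -22.7°, so u = (cos -22.7°, sin -22.7°) = (0.9225, -0.3859) and n = (−sin -22.7°, cos -22.7°) = (0.3859, 0.9225). D is at the origin and Z lies 55.4 along u from D, so Z = 55.4·u = (51.11, -21.38). Tangency of A1 to both parallel lines with radius 13.5 puts Q and C at D ± 13.5·n: Q = (5.210, 12.45), C = (-5.210, -12.45). Equal radii place V and W the same way about Z: V = Z + 13.5·n = (56.32, -8.925), W = Z − 13.5·n = (45.90, -33.83). Then |DW| = |W − D| = 57.02.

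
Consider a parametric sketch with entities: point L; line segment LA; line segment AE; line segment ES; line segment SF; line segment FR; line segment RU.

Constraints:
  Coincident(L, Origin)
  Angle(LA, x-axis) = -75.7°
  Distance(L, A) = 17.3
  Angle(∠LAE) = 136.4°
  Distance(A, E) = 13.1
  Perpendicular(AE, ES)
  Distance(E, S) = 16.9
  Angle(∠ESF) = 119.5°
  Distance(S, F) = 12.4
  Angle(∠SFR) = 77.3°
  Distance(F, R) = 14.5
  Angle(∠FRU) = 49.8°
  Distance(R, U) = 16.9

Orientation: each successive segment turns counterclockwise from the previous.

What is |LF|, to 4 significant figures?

18.51

L is at the origin; LA runs at -75.7° with length 17.3, so A = (4.273, -16.76). ∠LAE = 136.4° gives AE at -32.10° from the x-axis; with |AE| = 13.1, E = (15.37, -23.73). AE ⟂ ES, so ES runs at 57.90°; with |ES| = 16.9, S = (24.35, -9.409). ∠ESF = 119.5° gives SF at 118.4° from the x-axis; with |SF| = 12.4, F = (18.45, 1.499). Then |LF| = |F − L| = 18.51.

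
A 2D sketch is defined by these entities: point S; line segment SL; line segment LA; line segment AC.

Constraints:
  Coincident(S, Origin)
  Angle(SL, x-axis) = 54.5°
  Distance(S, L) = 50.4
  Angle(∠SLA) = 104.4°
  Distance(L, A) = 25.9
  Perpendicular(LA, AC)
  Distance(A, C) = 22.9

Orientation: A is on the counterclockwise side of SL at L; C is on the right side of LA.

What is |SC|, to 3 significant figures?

81.4

S is at the origin; SL runs at 54.5° with length 50.4, so L = 50.4·(cos 54.5°, sin 54.5°) = (29.3, 41.0). ∠SLA = 104.4°, so LA runs at 54.5° + (180° − 104.4°) = 130° from the x-axis; with |LA| = 25.9, A = L + 25.9·(cos 130°, sin 130°) = (12.6, 60.8). The perpendicularity gives AC at right angles to LA; with |AC| = 22.9 on the right of LA, C = A + 22.9·(0.765, 0.644) = (30.1, 75.6). Then |SC| = |C − S| = 81.4.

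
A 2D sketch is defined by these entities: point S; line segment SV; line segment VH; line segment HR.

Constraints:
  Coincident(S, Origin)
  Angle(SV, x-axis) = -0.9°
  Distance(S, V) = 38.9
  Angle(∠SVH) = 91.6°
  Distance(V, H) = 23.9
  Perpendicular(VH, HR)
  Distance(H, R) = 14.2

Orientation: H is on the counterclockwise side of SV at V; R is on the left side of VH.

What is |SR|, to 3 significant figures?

35.1

S is at the origin; SV runs at -0.9° with length 38.9, so V = 38.9·(cos -0.9°, sin -0.9°) = (38.9, -0.611). ∠SVH = 91.6°, so VH runs at -0.9° + (180° − 91.6°) = 87.5° from the x-axis; with |VH| = 23.9, H = V + 23.9·(cos 87.5°, sin 87.5°) = (39.9, 23.3). VH is perpendicular to HR; with |HR| = 14.2 on the left of VH, R = H + 14.2·(-0.999, 0.0436) = (25.8, 23.9). Then |SR| = |R − S| = 35.1.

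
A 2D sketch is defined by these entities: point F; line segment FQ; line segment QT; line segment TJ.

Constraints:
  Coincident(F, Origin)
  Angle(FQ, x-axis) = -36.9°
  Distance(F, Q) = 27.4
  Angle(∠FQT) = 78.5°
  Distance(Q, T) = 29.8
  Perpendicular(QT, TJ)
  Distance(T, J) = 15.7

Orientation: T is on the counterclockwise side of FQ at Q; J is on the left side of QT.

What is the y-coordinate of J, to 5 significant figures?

17.202

F is at the origin; FQ runs at -36.9° with length 27.4, so Q = 27.4·(cos -36.9°, sin -36.9°) = (21.911, -16.452). ∠FQT = 78.5°, so QT runs at -36.9° + (180° − 78.5°) = 64.600° from the x-axis; with |QT| = 29.8, T = Q + 29.8·(cos 64.600°, sin 64.600°) = (34.694, 10.468). QT ⟂ TJ; with |TJ| = 15.7 on the left of QT, J = T + 15.7·(-0.90334, 0.42894) = (20.511, 17.202). So J.y = 17.202.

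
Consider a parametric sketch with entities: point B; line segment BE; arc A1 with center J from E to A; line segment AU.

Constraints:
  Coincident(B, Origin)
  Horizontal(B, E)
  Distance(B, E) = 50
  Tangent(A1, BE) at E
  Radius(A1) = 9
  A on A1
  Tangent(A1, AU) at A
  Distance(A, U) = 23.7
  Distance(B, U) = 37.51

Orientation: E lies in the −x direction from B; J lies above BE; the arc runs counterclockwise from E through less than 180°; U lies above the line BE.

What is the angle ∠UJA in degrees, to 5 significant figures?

69.206°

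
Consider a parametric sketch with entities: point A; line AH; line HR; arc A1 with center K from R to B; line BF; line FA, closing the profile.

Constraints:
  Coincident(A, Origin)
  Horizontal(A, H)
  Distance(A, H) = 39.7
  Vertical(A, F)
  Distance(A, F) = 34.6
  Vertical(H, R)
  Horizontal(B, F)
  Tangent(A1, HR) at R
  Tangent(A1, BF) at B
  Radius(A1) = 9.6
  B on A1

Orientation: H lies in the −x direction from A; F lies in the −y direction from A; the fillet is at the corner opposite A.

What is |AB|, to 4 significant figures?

45.86

A is at the origin; A and H share the same y with |AH| = 39.7 and H on the −x side, so H = (-39.70, 0.000). A and F share the same x with |AF| = 34.6 and F on the −y side, so F = (0.000, -34.60). The virtual corner opposite A is at (-39.70, -34.60). Since A1 is tangent to HR there, KR ⟂ HR and the tangent condition forces KB to be normal to BF, with radius 9.6, so the center K sits 9.6 in from both sides at K = (-30.10, -25.00). That places the tangent points at R = (-39.70, -25.00) on HR and B = (-30.10, -34.60) on BF. Then |AB| = |B − A| = 45.86.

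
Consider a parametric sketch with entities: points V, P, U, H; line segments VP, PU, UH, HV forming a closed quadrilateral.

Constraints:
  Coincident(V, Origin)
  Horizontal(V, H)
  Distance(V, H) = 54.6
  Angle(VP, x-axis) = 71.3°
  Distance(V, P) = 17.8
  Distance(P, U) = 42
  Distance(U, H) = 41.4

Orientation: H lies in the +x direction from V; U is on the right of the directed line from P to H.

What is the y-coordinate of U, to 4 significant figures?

-22.65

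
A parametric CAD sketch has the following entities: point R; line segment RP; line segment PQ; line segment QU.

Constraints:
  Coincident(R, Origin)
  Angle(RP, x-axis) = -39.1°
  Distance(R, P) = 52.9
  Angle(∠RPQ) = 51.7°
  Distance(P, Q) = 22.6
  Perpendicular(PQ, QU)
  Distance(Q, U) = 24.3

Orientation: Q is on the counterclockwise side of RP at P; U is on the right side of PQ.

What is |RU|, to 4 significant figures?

66.60

R is at the origin; RP runs at -39.1° with length 52.9, so P = 52.9·(cos -39.1°, sin -39.1°) = (41.05, -33.36). ∠RPQ = 51.7°, so PQ runs at -39.1° + (180° − 51.7°) = 89.20° from the x-axis; with |PQ| = 22.6, Q = P + 22.6·(cos 89.20°, sin 89.20°) = (41.37, -10.76). PQ is perpendicular to QU; with |QU| = 24.3 on the right of PQ, U = Q + 24.3·(0.9999, -0.01396) = (65.67, -11.10). Then |RU| = |U − R| = 66.60.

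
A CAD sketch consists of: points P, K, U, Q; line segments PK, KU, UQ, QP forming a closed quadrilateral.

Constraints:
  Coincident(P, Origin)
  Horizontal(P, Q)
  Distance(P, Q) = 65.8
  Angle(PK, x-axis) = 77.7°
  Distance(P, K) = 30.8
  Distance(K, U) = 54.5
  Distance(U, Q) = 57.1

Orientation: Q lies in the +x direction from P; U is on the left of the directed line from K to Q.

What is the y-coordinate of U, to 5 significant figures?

55.975

Checks: |KU| = 54.50 ✓; |UQ| = 57.10 ✓.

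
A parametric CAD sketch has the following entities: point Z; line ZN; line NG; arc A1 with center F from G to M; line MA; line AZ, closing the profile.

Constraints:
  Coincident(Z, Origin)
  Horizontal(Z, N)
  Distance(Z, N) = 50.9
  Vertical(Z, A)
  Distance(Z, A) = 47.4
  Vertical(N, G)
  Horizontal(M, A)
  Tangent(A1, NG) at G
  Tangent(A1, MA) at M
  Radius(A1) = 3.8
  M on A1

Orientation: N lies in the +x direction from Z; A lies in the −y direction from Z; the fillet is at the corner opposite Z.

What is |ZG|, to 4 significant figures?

67.02

Z is at the origin; Z and N share the same y with |ZN| = 50.9 and N on the +x side, so N = (50.90, 0.000). Z and A share the same x with |ZA| = 47.4 and A on the −y side, so A = (0.000, -47.40). The virtual corner opposite Z is at (50.90, -47.40). The tangent condition forces FG to be normal to NG and tangency of A1 to MA means the radius FM is perpendicular to MA, with radius 3.8, so the center F sits 3.8 in from both sides at F = (47.10, -43.60). That places the tangent points at G = (50.90, -43.60) on NG and M = (47.10, -47.40) on MA. Then |ZG| = |G − Z| = 67.02.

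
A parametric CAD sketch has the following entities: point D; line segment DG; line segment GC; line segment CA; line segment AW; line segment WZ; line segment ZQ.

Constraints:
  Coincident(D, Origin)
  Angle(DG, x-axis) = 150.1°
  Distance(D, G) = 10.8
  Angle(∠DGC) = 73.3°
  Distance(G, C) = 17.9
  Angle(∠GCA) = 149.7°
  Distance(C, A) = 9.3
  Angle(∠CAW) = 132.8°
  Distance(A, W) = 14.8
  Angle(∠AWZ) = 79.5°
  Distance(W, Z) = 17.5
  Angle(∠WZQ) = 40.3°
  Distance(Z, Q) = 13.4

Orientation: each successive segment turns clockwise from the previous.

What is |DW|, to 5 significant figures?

27.476

D is at the origin; DG runs at 150.1° with length 10.8, so G = (-9.3625, 5.3837). ∠DGC = 73.3° gives GC at 43.400° from the x-axis; with |GC| = 17.9, C = (3.6432, 17.683). ∠GCA = 149.7° gives CA at 13.100° from the x-axis; with |CA| = 9.3, A = (12.701, 19.790). ∠CAW = 132.8° gives AW at -34.100° from the x-axis; with |AW| = 14.8, W = (24.956, 11.493). Then |DW| = |W − D| = 27.476.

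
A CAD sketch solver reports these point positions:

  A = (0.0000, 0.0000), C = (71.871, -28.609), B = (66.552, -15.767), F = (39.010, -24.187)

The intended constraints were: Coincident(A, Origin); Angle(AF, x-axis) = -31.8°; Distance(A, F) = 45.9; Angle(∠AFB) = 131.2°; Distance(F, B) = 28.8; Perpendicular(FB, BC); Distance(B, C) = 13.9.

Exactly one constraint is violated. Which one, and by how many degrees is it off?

Perpendicular(FB, BC) — off by 5.50°.

A = (0.00, 0.00) ✓; AF at -31.80° ✓; |AF| = 45.90 ✓; ∠AFB = 131.2° ✓; |FB| = 28.80 ✓; ∠(FB, BC) = 84.50° ✗; |BC| = 13.90 ✓.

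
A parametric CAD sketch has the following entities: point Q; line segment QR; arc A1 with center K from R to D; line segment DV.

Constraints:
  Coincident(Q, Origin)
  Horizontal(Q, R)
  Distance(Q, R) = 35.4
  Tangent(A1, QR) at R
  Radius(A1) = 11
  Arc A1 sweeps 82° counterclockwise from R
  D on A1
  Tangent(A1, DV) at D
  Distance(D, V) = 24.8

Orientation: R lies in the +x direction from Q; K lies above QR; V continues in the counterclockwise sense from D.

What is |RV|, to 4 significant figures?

36.93

Q is at the origin; Q and R share the same y with |QR| = 35.4 and R on the +x side, so R = (35.40, 0.000). Since A1 is tangent to QR there, KR ⟂ QR, so K = R + (0, 11) = (35.40, 11.00). On A1, R sits at bearing -90° from K; an 82° counterclockwise sweep puts D at bearing -8°, so D = K + 11.0·(cos -8°, sin -8°) = (46.29, 9.469). Tangency of A1 to DV means the radius KD is perpendicular to DV, so DV runs along (−sin -8°, cos -8°); with |DV| = 24.8, V = (49.74, 34.03). Then |RV| = |V − R| = 36.93.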